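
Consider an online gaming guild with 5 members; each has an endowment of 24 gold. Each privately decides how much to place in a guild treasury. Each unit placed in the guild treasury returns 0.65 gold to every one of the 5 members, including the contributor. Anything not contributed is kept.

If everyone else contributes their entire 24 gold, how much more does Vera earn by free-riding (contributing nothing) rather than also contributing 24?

8.40 gold

Switching from a contribution of 24 to 0 lets Vera keep an extra 24 gold, but lowers the guild treasury by 24, which costs Vera their own share of that drop: 0.65 × 24 = 15.60.
Net gain = 24 − 15.60 = 8.40. The private return per contributed unit (0.65) is below 1, so free-riding is indeed the best response regardless of what the others do.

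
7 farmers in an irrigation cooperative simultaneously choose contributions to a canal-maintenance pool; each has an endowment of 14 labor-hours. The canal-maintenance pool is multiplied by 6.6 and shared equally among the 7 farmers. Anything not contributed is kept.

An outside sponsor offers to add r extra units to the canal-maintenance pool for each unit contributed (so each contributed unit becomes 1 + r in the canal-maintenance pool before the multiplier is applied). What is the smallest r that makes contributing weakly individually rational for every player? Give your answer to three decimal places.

With matching at rate r, one contributed unit becomes (1 + r) in the canal-maintenance pool and returns 6.6 × (1 + r) / 7 to the contributor.
Setting this equal to 1: 1 + r = 7/6.6 = 1.0606.
So the minimum matching rate is r = 1.0606 − 1 = 0.061.

0.061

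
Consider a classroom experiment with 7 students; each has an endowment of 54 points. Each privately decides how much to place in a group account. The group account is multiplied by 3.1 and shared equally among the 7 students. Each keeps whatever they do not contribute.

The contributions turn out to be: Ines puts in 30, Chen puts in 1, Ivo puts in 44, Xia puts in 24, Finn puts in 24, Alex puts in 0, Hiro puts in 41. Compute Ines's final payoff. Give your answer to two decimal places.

96.63 points

Total contributed: 30 + 1 + 44 + 24 + 24 + 0 + 41 = 164.
Each receives 3.1 × 164 / 7 = 72.63 from the group account.
Ines keeps 54 − 30 = 24, so Ines's payoff is 24 + 72.63 = 96.63.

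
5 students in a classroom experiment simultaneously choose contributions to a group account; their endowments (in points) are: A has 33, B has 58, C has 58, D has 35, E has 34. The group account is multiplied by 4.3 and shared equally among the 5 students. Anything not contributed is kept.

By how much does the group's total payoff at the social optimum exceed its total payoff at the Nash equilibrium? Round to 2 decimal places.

The private return per contributed unit is 4.3/5 = 0.8600 < 1 for every player regardless of endowment, so the Nash equilibrium is zero contribution and the group total is Σ E_j = 33 + 58 + 58 + 35 + 34 = 218.
Each contributed unit returns 4.300 to the group, so the social optimum is full contribution by everyone: group total = 4.300 × 218 = 937.40.
Efficiency loss = (4.300 − 1) × 218 = 719.40.

719.40 points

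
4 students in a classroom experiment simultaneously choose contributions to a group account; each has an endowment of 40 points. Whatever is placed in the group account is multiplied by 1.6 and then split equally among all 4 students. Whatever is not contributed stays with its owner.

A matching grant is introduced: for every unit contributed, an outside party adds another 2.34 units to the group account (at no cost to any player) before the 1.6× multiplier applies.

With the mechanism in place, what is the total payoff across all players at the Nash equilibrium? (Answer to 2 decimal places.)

855.04 points

Under the mechanism each unit contributed yields 1.6 × 3.34 / 4 = 1.3360 back to its contributor per unit of net cost, which exceeds 1, making full contribution the dominant choice for everyone.
At the Nash equilibrium everyone contributes 40. Group total payoff = 1.6 × 3.34 × 160 = 855.04.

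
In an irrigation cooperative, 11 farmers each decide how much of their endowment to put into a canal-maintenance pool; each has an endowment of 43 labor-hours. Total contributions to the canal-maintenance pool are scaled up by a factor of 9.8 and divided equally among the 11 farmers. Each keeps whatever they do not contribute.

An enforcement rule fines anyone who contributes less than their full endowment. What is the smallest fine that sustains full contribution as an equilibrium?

4.69 labor-hours

Given the others contribute fully, the best deviation is to contribute 0 (any partial contribution still incurs the fine and gives up units whose private return 0.8909 is below 1).
Deviating from 43 to 0 saves 43 labor-hours but forfeits the deviator's share of the drop in the canal-maintenance pool: 9.8/11 × 43 = 38.31.
So the deviation gain is 43 − 38.31 = 4.69, and the fine must be at least 4.69 labor-hours to wipe it out.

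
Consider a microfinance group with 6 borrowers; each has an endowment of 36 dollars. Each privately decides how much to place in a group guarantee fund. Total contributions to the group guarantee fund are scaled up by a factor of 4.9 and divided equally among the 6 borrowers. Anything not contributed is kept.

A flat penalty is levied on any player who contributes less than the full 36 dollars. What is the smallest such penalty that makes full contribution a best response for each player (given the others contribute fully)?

6.60 dollars

Given the others contribute fully, the best deviation is to contribute 0 (any partial contribution still incurs the fine and gives up units whose private return 0.8167 is below 1).
Deviating from 36 to 0 saves 36 dollars but forfeits the deviator's share of the drop in the group guarantee fund: 4.9/6 × 36 = 29.40.
So the deviation gain is 36 − 29.40 = 6.60, and the fine must be at least 6.60 dollars to wipe it out.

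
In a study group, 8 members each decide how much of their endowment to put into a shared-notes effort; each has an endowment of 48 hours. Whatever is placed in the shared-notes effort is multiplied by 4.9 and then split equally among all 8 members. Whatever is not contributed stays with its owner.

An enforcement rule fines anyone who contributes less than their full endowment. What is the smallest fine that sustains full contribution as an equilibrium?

Given the others contribute fully, the best deviation is to contribute 0 (any partial contribution still incurs the fine and gives up units whose private return 0.6125 is below 1).
Deviating from 48 to 0 saves 48 hours but forfeits the deviator's share of the drop in the shared-notes effort: 4.9/8 × 48 = 29.40.
So the deviation gain is 48 − 29.40 = 18.60, and the fine must be at least 18.60 hours to wipe it out.

18.60 hours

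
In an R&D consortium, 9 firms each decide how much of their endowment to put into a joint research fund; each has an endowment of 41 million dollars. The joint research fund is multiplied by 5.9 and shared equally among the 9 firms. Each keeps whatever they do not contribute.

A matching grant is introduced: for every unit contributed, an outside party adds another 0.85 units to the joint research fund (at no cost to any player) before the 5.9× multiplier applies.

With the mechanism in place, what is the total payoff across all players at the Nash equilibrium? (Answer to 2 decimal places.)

Under the mechanism each unit contributed yields 5.9 × 1.85 / 9 = 1.2128 back to its contributor per unit of net cost, which exceeds 1, making full contribution the dominant choice for everyone.
At the Nash equilibrium everyone contributes 41. Group total payoff = 5.9 × 1.85 × 369 = 4027.64.

4027.64 million dollars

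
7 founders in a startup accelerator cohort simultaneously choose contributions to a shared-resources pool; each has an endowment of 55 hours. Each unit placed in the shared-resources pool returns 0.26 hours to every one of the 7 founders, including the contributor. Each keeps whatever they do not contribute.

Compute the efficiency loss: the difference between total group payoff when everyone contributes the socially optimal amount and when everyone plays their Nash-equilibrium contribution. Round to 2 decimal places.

315.70 hours

The private return per contributed unit is 0.26 < 1, so contributing 0 is dominant for every player. At the Nash equilibrium everyone keeps their 55, and the group total is 7 × 55 = 385.
Each contributed unit returns 1.820 to the group as a whole (0.26 to each of 7 players), which exceeds 1, so the social optimum is full contribution: group total = 1.820 × 385 = 700.70.
Efficiency loss = 700.70 − 385 = 315.70.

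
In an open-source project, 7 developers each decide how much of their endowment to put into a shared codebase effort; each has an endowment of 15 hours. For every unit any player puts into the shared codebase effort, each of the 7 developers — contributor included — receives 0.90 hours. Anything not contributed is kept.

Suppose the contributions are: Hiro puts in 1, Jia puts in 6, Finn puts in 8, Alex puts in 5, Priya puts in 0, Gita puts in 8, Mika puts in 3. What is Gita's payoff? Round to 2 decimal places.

Total contributed: 1 + 6 + 8 + 5 + 0 + 8 + 3 = 31.
Each receives 0.90 × 31 = 27.90 from the shared codebase effort.
Gita keeps 15 − 8 = 7, so Gita's payoff is 7 + 27.90 = 34.90.

34.90 hours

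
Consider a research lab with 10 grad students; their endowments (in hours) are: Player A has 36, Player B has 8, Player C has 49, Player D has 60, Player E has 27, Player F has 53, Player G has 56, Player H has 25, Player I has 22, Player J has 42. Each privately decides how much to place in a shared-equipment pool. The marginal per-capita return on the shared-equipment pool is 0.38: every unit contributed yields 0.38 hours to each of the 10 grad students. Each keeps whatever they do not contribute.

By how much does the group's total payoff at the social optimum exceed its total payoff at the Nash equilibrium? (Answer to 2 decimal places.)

The private return per contributed unit is 0.38 < 1 for everyone, so the Nash equilibrium is zero contribution and the group total is Σ E_j = 36 + 8 + 49 + 60 + 27 + 53 + 56 + 25 + 22 + 42 = 378.
Each contributed unit returns 3.800 to the group, so the social optimum is full contribution by everyone: group total = 3.800 × 378 = 1436.40.
Efficiency loss = (3.800 − 1) × 378 = 1058.40.

1058.40 hours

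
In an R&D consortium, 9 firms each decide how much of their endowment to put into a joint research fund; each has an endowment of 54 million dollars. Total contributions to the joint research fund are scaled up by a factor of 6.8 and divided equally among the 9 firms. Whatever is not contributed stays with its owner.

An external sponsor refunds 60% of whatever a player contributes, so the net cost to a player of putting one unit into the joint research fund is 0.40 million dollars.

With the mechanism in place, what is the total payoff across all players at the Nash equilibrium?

3596.40 million dollars

Under the mechanism each unit contributed yields (6.8/9) / 0.40 = 1.8889 back to its contributor per unit of net cost, which exceeds 1, making full contribution the dominant choice for everyone.
So the Nash equilibrium is full contribution by all 9; the group earns 9 × (54 × 0.60 + 6.8 × 54) = 3596.40.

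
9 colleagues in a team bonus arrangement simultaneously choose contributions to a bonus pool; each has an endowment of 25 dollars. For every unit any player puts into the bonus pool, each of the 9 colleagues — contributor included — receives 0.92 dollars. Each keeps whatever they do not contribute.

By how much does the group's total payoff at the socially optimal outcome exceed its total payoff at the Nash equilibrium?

The private return per contributed unit is 0.92 < 1, so contributing 0 is dominant for every player. At the Nash equilibrium everyone keeps their 25, and the group total is 9 × 25 = 225.
Each contributed unit returns 8.280 to the group as a whole (0.92 to each of 9 players), which exceeds 1, so the social optimum is full contribution: group total = 8.280 × 225 = 1863.00.
Efficiency loss = 1863.00 − 225 = 1638.00.

1638.00 dollars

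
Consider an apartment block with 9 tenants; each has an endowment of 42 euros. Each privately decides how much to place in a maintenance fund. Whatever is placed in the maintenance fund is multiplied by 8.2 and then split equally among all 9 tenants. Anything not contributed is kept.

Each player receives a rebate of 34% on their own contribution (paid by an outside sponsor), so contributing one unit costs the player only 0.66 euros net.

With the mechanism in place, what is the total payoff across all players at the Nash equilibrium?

With the mechanism, a contributed unit returns (8.2/9) / 0.66 = 1.3805 per unit of net cost to the contributor — now above 1 — so contributing fully is weakly dominant for every player.
So the Nash equilibrium is full contribution by all 9; the group earns 9 × (42 × 0.34 + 8.2 × 42) = 3228.12.

3228.12 euros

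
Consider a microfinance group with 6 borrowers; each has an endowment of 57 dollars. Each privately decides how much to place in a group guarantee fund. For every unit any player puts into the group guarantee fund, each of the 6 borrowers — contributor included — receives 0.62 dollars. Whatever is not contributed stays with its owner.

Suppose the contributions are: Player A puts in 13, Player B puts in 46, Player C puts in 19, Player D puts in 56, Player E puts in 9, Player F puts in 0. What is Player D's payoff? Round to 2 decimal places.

Total contributed: 13 + 46 + 19 + 56 + 9 + 0 = 143.
Each receives 0.62 × 143 = 88.66 from the group guarantee fund.
Player D keeps 57 − 56 = 1, so Player D's payoff is 1 + 88.66 = 89.66.

89.66 dollars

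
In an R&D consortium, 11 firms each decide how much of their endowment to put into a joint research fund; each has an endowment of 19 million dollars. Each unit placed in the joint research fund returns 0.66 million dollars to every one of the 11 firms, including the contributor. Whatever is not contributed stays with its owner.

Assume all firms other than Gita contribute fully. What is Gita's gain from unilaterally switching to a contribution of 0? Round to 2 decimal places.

Switching from a contribution of 19 to 0 lets Gita keep an extra 19 million dollars, but lowers the joint research fund by 19, which costs Gita their own share of that drop: 0.66 × 19 = 12.54.
Net gain = 19 − 12.54 = 6.46. The private return per contributed unit (0.66) is below 1, so free-riding is indeed the best response regardless of what the others do.

6.46 million dollars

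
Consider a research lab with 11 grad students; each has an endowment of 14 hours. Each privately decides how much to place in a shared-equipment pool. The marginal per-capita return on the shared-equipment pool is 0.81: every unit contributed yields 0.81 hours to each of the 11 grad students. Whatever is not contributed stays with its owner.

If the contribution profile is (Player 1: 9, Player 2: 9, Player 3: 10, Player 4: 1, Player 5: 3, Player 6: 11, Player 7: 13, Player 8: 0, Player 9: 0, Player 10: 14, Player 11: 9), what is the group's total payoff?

778.89 hours

Total contributed: 9 + 9 + 10 + 1 + 3 + 11 + 13 + 0 + 0 + 14 + 9 = 79; total kept: 11 × 14 − 79 = 75.
The shared-equipment pool pays out 0.81 × 11 × 79 = 703.89 in aggregate.
Group total = 75 + 703.89 = 778.89.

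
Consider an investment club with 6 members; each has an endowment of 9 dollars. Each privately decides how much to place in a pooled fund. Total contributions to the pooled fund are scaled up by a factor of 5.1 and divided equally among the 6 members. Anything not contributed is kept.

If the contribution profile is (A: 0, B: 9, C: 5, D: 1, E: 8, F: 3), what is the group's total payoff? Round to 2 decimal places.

Total contributed: 0 + 9 + 5 + 1 + 8 + 3 = 26; total kept: 6 × 9 − 26 = 28.
The pooled fund pays out 5.1 × 26 = 132.60 in aggregate.
Group total = 28 + 132.60 = 160.60.

160.60 dollars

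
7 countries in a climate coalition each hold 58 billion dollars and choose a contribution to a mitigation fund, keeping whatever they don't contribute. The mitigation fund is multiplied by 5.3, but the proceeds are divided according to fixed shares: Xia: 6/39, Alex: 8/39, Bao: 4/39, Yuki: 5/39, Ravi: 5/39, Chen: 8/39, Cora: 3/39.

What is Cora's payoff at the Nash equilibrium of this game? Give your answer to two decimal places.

A player with share s gets back 5.3·s per unit contributed, so full contribution is dominant for anyone with s > 1/5.3 = 0.1887 and zero contribution is dominant for anyone below.
The shares above 0.1887 belong to Alex and Chen, contributing 58 each; the remaining 5 contribute 0. Total contributed: 116.
Cora keeps 58 and receives 5.3 × 116 × 3/39 = 47.29 from the mitigation fund, for a payoff of 105.29.

105.29 billion dollars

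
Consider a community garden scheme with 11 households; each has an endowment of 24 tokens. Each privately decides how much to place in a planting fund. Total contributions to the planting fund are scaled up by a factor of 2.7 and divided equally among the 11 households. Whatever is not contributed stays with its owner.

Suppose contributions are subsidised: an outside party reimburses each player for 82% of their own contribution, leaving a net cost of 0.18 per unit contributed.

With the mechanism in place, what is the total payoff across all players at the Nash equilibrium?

Under the mechanism each unit contributed yields (2.7/11) / 0.18 = 1.3636 back to its contributor per unit of net cost, which exceeds 1, making full contribution the dominant choice for everyone.
At the Nash equilibrium everyone contributes 24. Group total payoff = 11 × (24 × 0.82 + 2.7 × 24) = 929.28.

929.28 tokens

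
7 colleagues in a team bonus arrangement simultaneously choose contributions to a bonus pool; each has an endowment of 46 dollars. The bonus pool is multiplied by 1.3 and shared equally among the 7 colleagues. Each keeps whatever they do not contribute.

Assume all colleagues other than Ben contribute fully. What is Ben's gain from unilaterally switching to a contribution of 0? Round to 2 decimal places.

37.46 dollars

Switching from a contribution of 46 to 0 lets Ben keep an extra 46 dollars, but lowers the bonus pool by 46, which costs Ben their own share of that drop: 1.3/7 × 46 = 8.54.
Net gain = 46 − 8.54 = 37.46. The private return per contributed unit (0.1857) is below 1, so free-riding is indeed the best response regardless of what the others do.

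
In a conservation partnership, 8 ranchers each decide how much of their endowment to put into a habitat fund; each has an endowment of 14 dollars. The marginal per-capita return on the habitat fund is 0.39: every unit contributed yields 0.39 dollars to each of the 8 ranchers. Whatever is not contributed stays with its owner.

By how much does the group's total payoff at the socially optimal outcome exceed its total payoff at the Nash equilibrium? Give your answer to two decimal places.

237.44 dollars

The private return per contributed unit is 0.39 < 1, so contributing 0 is dominant for every player. At the Nash equilibrium everyone keeps their 14, and the group total is 8 × 14 = 112.
Each contributed unit returns 3.120 to the group as a whole (0.39 to each of 8 players), which exceeds 1, so the social optimum is full contribution: group total = 3.120 × 112 = 349.44.
Efficiency loss = 349.44 − 112 = 237.44.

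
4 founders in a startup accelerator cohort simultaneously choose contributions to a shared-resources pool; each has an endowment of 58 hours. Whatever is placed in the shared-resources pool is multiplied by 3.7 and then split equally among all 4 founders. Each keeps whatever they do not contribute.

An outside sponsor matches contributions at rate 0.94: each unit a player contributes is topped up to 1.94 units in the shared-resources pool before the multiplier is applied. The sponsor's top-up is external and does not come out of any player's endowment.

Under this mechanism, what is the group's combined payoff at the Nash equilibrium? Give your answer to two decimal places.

The effective private return per unit is now 3.7 × 1.94 / 4 = 1.7945 > 1, so every player's dominant strategy flips to full contribution.
So the Nash equilibrium is full contribution by all 4; the group earns 3.7 × 1.94 × 232 = 1665.30.

1665.30 hours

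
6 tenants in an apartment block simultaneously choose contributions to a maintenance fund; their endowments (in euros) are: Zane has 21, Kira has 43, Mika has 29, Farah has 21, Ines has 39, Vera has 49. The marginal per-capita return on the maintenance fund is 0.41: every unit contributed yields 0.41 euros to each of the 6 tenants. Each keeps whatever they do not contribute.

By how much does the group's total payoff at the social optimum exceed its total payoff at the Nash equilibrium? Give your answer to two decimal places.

The private return per contributed unit is 0.41 < 1 for everyone, so the Nash equilibrium is zero contribution and the group total is Σ E_j = 21 + 43 + 29 + 21 + 39 + 49 = 202.
Each contributed unit returns 2.460 to the group, so the social optimum is full contribution by everyone: group total = 2.460 × 202 = 496.92.
Efficiency loss = (2.460 − 1) × 202 = 294.92.

294.92 euros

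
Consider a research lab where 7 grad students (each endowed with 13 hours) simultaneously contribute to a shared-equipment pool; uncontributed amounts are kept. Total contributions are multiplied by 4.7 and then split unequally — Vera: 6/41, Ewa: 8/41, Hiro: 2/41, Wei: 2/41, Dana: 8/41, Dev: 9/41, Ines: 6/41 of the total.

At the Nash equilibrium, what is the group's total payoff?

139.10 hours

Each unit j contributes comes back to j as 4.7 × (j's share), so j prefers to contribute only if that share exceeds 1/4.7 = 0.2128; otherwise keeping the unit dominates.
The only share above 0.2128 is Dev's 9/41, contributing 13; the remaining 6 contribute 0. Total contributed: 13.
The shared-equipment pool pays out 4.7 × 13 = 61.10 in total (split across the unequal shares, but the aggregate is all that matters for the group sum).
The 6 free-riders keep 13 each, adding 78. Group total = 78 + 61.10 = 139.10.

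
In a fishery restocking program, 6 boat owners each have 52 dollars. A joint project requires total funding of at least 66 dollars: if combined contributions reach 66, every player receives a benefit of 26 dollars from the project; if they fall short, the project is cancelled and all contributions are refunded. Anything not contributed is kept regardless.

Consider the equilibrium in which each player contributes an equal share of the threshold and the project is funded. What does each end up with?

Equal share of the threshold: 66/6 = 11.
At this profile no one gains by cutting their contribution: any cut drops the total below 66, the project is cancelled, contributions are refunded, and the deviator ends with 52, which is less than 52 − 11 + 26 = 67. Contributing more than 11 just wastes the excess. So contributing exactly 11 is a best response.
Each player's payoff: 52 − 11 + 26 = 67.

67 dollars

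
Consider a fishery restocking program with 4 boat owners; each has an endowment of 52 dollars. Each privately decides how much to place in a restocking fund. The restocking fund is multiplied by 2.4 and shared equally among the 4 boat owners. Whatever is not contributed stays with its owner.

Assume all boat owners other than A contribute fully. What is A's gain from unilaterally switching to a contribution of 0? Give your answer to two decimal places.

Switching from a contribution of 52 to 0 lets A keep an extra 52 dollars, but lowers the restocking fund by 52, which costs A their own share of that drop: 2.4/4 × 52 = 31.20.
Net gain = 52 − 31.20 = 20.80. The private return per contributed unit (0.6000) is below 1, so free-riding is indeed the best response regardless of what the others do.

20.80 dollars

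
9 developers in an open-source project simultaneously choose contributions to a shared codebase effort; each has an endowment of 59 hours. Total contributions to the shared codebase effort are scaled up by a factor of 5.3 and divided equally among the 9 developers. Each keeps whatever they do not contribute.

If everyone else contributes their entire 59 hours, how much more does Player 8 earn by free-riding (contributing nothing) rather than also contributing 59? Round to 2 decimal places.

24.26 hours

Switching from a contribution of 59 to 0 lets Player 8 keep an extra 59 hours, but lowers the shared codebase effort by 59, which costs Player 8 their own share of that drop: 5.3/9 × 59 = 34.74.
Net gain = 59 − 34.74 = 24.26. The private return per contributed unit (0.5889) is below 1, so free-riding is indeed the best response regardless of what the others do.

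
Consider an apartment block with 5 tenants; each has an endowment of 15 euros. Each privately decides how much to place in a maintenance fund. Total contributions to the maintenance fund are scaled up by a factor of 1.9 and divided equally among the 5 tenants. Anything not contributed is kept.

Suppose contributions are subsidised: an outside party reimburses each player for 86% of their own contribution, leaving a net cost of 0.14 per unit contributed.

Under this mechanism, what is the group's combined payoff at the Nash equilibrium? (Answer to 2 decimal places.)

The effective private return per unit is now (1.9/5) / 0.14 = 2.7143 > 1, so every player's dominant strategy flips to full contribution.
So the Nash equilibrium is full contribution by all 5; the group earns 5 × (15 × 0.86 + 1.9 × 15) = 207.00.

207.00 euros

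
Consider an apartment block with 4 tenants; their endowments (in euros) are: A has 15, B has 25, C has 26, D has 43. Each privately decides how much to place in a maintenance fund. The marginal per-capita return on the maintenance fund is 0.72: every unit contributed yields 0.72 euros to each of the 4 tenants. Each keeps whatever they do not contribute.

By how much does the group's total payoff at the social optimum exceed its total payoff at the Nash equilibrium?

The private return per contributed unit is 0.72 < 1 for everyone, so the Nash equilibrium is zero contribution and the group total is Σ E_j = 15 + 25 + 26 + 43 = 109.
Each contributed unit returns 2.880 to the group, so the social optimum is full contribution by everyone: group total = 2.880 × 109 = 313.92.
Efficiency loss = (2.880 − 1) × 109 = 204.92.

204.92 euros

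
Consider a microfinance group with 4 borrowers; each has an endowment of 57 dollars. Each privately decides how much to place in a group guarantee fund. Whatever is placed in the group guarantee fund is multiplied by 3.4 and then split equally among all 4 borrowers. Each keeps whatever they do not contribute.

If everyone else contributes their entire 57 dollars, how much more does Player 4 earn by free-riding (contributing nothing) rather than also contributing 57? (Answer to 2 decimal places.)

8.55 dollars

Switching from a contribution of 57 to 0 lets Player 4 keep an extra 57 dollars, but lowers the group guarantee fund by 57, which costs Player 4 their own share of that drop: 3.4/4 × 57 = 48.45.
Net gain = 57 − 48.45 = 8.55. The private return per contributed unit (0.8500) is below 1, so free-riding is indeed the best response regardless of what the others do.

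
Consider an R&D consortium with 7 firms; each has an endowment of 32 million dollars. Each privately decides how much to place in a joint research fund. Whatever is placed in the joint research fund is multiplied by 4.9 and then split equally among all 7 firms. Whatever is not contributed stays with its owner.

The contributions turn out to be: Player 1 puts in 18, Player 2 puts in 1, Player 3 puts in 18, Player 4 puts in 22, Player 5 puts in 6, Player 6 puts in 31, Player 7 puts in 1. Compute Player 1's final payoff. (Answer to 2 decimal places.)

81.90 million dollars

Total contributed: 18 + 1 + 18 + 22 + 6 + 31 + 1 = 97.
Each receives 4.9 × 97 / 7 = 67.90 from the joint research fund.
Player 1 keeps 32 − 18 = 14, so Player 1's payoff is 14 + 67.90 = 81.90.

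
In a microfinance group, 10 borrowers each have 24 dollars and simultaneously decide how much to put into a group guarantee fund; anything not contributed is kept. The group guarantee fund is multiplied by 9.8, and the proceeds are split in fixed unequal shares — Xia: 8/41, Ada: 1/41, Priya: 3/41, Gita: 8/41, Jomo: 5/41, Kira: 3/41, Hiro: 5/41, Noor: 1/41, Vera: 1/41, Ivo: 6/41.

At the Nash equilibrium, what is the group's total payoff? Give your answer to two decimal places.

A player with share s gets back 9.8·s per unit contributed, so full contribution is dominant for anyone with s > 1/9.8 = 0.1020 and zero contribution is dominant for anyone below.
Xia, Gita, Jomo, Hiro and Ivo are above the threshold, contributing 24 each; the remaining 5 contribute 0. Total contributed: 120.
The group guarantee fund pays out 9.8 × 120 = 1176.00 in total (split across the unequal shares, but the aggregate is all that matters for the group sum).
The 5 free-riders keep 24 each, adding 120. Group total = 120 + 1176.00 = 1296.00.

1296.00 dollars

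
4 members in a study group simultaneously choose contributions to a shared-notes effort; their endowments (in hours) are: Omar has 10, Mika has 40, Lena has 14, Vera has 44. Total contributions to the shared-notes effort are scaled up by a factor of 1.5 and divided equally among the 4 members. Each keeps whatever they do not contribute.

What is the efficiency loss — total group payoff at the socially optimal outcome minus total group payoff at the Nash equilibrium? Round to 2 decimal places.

The private return per contributed unit is 1.5/4 = 0.3750 < 1 for every player regardless of endowment, so the Nash equilibrium is zero contribution and the group total is Σ E_j = 10 + 40 + 14 + 44 = 108.
Each contributed unit returns 1.500 to the group, so the social optimum is full contribution by everyone: group total = 1.500 × 108 = 162.00.
Efficiency loss = (1.500 − 1) × 108 = 54.00.

54.00 hours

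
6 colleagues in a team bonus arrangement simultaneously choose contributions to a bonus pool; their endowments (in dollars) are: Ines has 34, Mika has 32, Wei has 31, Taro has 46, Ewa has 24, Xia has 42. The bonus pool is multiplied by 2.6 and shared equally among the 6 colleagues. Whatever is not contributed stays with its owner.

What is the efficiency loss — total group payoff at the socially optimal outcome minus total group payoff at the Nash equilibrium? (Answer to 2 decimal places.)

The private return per contributed unit is 2.6/6 = 0.4333 < 1 for every player regardless of endowment, so the Nash equilibrium is zero contribution and the group total is Σ E_j = 34 + 32 + 31 + 46 + 24 + 42 = 209.
Each contributed unit returns 2.600 to the group, so the social optimum is full contribution by everyone: group total = 2.600 × 209 = 543.40.
Efficiency loss = (2.600 − 1) × 209 = 334.40.

334.40 dollars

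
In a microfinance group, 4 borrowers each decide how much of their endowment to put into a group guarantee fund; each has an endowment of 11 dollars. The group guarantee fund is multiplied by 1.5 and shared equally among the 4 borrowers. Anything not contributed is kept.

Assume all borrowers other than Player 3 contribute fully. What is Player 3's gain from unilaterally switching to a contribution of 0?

6.88 dollars

Switching from a contribution of 11 to 0 lets Player 3 keep an extra 11 dollars, but lowers the group guarantee fund by 11, which costs Player 3 their own share of that drop: 1.5/4 × 11 = 4.12.
Net gain = 11 − 4.12 = 6.88. The private return per contributed unit (0.3750) is below 1, so free-riding is indeed the best response regardless of what the others do.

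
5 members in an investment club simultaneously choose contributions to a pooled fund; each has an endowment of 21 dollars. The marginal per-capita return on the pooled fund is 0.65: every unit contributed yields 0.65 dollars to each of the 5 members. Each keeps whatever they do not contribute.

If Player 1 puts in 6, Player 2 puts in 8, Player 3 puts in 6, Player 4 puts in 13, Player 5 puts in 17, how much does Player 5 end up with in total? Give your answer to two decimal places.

Total contributed: 6 + 8 + 6 + 13 + 17 = 50.
Each receives 0.65 × 50 = 32.50 from the pooled fund.
Player 5 keeps 21 − 17 = 4, so Player 5's payoff is 4 + 32.50 = 36.50.

36.50 dollars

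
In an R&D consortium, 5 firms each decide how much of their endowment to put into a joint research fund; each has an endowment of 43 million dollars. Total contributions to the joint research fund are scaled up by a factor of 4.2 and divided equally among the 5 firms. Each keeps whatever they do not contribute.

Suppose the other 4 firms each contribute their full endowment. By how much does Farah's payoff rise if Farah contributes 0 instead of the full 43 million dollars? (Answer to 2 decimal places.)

Switching from a contribution of 43 to 0 lets Farah keep an extra 43 million dollars, but lowers the joint research fund by 43, which costs Farah their own share of that drop: 4.2/5 × 43 = 36.12.
Net gain = 43 − 36.12 = 6.88. The private return per contributed unit (0.8400) is below 1, so free-riding is indeed the best response regardless of what the others do.

6.88 million dollars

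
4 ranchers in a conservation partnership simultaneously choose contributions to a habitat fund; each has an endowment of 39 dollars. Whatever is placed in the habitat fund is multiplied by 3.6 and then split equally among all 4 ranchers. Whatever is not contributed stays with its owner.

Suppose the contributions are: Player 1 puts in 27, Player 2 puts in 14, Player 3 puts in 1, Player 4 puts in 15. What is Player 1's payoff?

63.30 dollars

Total contributed: 27 + 14 + 1 + 15 = 57.
Each receives 3.6 × 57 / 4 = 51.30 from the habitat fund.
Player 1 keeps 39 − 27 = 12, so Player 1's payoff is 12 + 51.30 = 63.30.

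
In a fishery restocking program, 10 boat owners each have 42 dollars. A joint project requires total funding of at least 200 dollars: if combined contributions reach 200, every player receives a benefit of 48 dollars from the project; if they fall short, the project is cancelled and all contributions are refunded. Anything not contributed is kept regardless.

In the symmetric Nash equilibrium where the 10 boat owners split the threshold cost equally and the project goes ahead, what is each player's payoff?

Equal share of the threshold: 200/10 = 20.
At this profile no one gains by cutting their contribution: any cut drops the total below 200, the project is cancelled, contributions are refunded, and the deviator ends with 42, which is less than 42 − 20 + 48 = 70. Contributing more than 20 just wastes the excess. So contributing exactly 20 is a best response.
Each player's payoff: 42 − 20 + 48 = 70.

70 dollars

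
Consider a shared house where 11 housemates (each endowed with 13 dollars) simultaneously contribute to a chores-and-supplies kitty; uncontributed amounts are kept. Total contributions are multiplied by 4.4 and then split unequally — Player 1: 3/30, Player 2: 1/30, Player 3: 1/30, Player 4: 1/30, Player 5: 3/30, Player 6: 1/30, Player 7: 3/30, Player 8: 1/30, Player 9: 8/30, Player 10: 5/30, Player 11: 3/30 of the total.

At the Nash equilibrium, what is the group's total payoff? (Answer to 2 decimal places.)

For player j, contributing a unit is worthwhile iff 4.4 × (j's share) ≥ 1, i.e. iff j's share is at least 0.2273.
Only Player 9 (8/30) clears that bar, contributing 13; the remaining 10 contribute 0. Total contributed: 13.
The chores-and-supplies kitty pays out 4.4 × 13 = 57.20 in total (split across the unequal shares, but the aggregate is all that matters for the group sum).
The 10 free-riders keep 13 each, adding 130. Group total = 130 + 57.20 = 187.20.

187.20 dollars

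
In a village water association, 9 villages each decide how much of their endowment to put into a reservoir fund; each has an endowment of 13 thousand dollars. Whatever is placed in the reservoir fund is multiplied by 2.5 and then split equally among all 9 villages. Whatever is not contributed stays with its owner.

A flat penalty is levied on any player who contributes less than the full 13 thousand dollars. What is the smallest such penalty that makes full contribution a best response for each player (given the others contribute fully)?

Given the others contribute fully, the best deviation is to contribute 0 (any partial contribution still incurs the fine and gives up units whose private return 0.2778 is below 1).
Deviating from 13 to 0 saves 13 thousand dollars but forfeits the deviator's share of the drop in the reservoir fund: 2.5/9 × 13 = 3.61.
So the deviation gain is 13 − 3.61 = 9.39, and the fine must be at least 9.39 thousand dollars to wipe it out.

9.39 thousand dollars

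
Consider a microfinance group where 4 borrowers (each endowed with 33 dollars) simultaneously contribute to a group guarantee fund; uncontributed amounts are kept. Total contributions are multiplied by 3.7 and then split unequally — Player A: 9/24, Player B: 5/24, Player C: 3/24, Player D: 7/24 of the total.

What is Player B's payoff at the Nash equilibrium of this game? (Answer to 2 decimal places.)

83.88 dollars

For player j, contributing a unit is worthwhile iff 3.7 × (j's share) ≥ 1, i.e. iff j's share is at least 0.2703.
Player A and Player D clear that bar, contributing 33 each; the remaining 2 contribute 0. Total contributed: 66.
Player B keeps 33 and receives 3.7 × 66 × 5/24 = 50.88 from the group guarantee fund, for a payoff of 83.88.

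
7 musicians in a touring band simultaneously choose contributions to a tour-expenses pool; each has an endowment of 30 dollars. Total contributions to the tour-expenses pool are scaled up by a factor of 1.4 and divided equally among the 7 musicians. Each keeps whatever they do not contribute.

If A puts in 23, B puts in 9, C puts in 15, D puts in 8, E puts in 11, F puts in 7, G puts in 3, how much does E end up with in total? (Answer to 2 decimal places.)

Total contributed: 23 + 9 + 15 + 8 + 11 + 7 + 3 = 76.
Each receives 1.4 × 76 / 7 = 15.20 from the tour-expenses pool.
E keeps 30 − 11 = 19, so E's payoff is 19 + 15.20 = 34.20.

34.20 dollars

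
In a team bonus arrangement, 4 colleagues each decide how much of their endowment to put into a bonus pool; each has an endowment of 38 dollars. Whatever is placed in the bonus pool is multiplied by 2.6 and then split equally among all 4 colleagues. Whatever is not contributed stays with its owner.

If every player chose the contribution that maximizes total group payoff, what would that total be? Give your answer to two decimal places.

395.20 dollars

Each contributed unit returns 2.600 to the group as a whole (0.6500 to each of 4 players), which exceeds 1, so the social optimum is full contribution: group total = 2.600 × 152 = 395.20.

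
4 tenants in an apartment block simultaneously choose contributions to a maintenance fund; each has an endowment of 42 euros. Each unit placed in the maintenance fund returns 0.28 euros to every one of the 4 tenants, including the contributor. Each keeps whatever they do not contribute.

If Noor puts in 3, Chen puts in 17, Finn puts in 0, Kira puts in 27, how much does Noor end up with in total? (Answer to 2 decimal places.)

Total contributed: 3 + 17 + 0 + 27 = 47.
Each receives 0.28 × 47 = 13.16 from the maintenance fund.
Noor keeps 42 − 3 = 39, so Noor's payoff is 39 + 13.16 = 52.16.

52.16 euros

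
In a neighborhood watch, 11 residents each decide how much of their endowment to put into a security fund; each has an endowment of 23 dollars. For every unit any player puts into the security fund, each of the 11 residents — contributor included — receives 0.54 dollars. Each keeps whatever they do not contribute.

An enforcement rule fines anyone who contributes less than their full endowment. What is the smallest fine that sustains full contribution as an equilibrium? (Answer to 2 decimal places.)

Given the others contribute fully, the best deviation is to contribute 0 (any partial contribution still incurs the fine and gives up units whose private return 0.54 is below 1).
Deviating from 23 to 0 saves 23 dollars but forfeits the deviator's share of the drop in the security fund: 0.54 × 23 = 12.42.
So the deviation gain is 23 − 12.42 = 10.58, and the fine must be at least 10.58 dollars to wipe it out.

10.58 dollars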